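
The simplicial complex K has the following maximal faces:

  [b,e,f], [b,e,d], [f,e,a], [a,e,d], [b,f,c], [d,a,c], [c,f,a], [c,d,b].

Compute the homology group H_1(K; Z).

We work with the vertex ordering a < b < c < d < e < f. The simplices of K, each written with vertices in increasing order, are:

  0-simplices (6): a, b, c, d, e, f
  1-simplices (12): ac, ad, ae, af, bc, bd, be, bf, cd, cf, de, ef
  2-simplices (8): acd, acf, ade, aef, bcd, bcf, bde, bef

so the chain groups are C_0 ≅ Z^6, C_1 ≅ Z^12, C_2 ≅ Z^8.

Boundary ∂_1: C_1 → C_0 sends each edge [p,q] (with p < q) to q − p. For instance
  ∂cd = d − c.
This gives a 6×12 integer matrix of rank 5; reducing to Smith normal form yields diagonal entries (1,1,1,1,1).

The boundary map ∂_2: C_2 → C_1 maps a triangle to the signed sum of its edges. For instance
  ∂ade = de − ae + ad,
  ∂bcd = cd − bd + bc.
The 12×8 boundary matrix has rank 7 and Smith normal form diag(1,1,1,1,1,1,1).

Computing H_k = (kernel of ∂_k) / (image of ∂_{k+1}):

  H_1: rank ker ∂_1 − rank ∂_2 = (12 − 5) − 7 = 0, and the invariant factors of ∂_2 are all 1, so H_1 = 0.

(K is a triangulation of the 2-sphere S^2.)

H_1 = 0.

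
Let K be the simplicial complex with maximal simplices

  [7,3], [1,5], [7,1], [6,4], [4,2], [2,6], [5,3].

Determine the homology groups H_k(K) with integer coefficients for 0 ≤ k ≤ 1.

H_0 = Z^2,  H_1 = Z^2.

Fix the vertex order 1 < 2 < 3 < 4 < 5 < 6 < 7 and write every simplex with vertices in increasing order. Then dim K = 1 and the simplices of K are:

  0-simplices (7): [1], [2], [3], [4], [5], [6], [7]
  1-simplices (7): [1,5], [1,7], [2,4], [2,6], [3,5], [3,7], [4,6]

Hence C_0 ≅ Z^7, C_1 ≅ Z^7.

∂_1: C_1 → C_0 is given by ∂[p,q] = [q] − [p]. For instance
  ∂[1,7] = [7] − [1].
As a 7×7 matrix over Z this has rank 5, with invariant factors (1,1,1,1,1).

Computing H_k = (kernel of ∂_k) / (image of ∂_{k+1}):

  H_0: rank C_0 − rank ∂_1 = 7 − 5 = 2, and the invariant factors of ∂_1 are all 1, so H_0 ≅ Z^2.
  H_1: rank ker ∂_1 − rank ∂_2 = (7 − 5) − 0 = 2, and there is no ∂_2, so H_1 ≅ Z^2.

(K is a triangulation of the disjoint union of the circle S^1 and the circle S^1.)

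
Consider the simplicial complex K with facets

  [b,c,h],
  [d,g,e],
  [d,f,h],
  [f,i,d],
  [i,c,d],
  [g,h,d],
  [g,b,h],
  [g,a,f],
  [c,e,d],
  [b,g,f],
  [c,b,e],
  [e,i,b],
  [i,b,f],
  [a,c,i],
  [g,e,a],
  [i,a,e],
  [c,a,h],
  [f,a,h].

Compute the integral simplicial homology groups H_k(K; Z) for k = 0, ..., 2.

H_0 = Z,  H_1 = Z × Z/2,  H_2 = 0.

We work with the vertex ordering a < b < c < d < e < f < g < h < i. The simplices of K, each written with vertices in increasing order, are:

  0-simplices (9): a, b, c, d, e, f, g, h, i
  1-simplices (27): ac, ae, af, ag, ah, ai, bc, be, bf, bg, bh, bi, cd, ce, ch, ci, de, df, dg, dh, di, eg, ei, fg, fh, fi, gh
  2-simplices (18): ach, aci, aeg, aei, afg, afh, bce, bch, bei, bfg, bfi, bgh, cde, cdi, deg, dfh, dfi, dgh

Hence C_0 ≅ Z^9, C_1 ≅ Z^27, C_2 ≅ Z^18.

Boundary ∂_1: C_1 → C_0 maps an edge to its endpoints' difference, ∂[p,q] = q − p. For instance
  ∂ch = h − c.
The resulting 9×27 matrix has rank 8, and its Smith normal form has invariant factors (1,1,1,1,1,1,1,1).

∂_2: C_2 → C_1 sends each 2-simplex [p,q,r] to [q,r] − [p,r] + [p,q]. For instance
  ∂afh = fh − ah + af,
  ∂afg = fg − ag + af.
The resulting 27×18 matrix has rank 18, and its Smith normal form has invariant factors (1,1,1,1,1,1,1,1,1,1,1,1,1,1,1,1,1,2).

From H_k ≅ ker(∂_k) / im(∂_{k+1}) we obtain:

  H_0: rank C_0 − rank ∂_1 = 9 − 8 = 1, and the invariant factors of ∂_1 are all 1, so H_0 ≅ Z.
  H_1: rank ker ∂_1 − rank ∂_2 = (27 − 8) − 18 = 1, and ∂_2 has invariant factor 2 > 1, so H_1 ≅ Z × Z/2.
  H_2: rank ker ∂_2 − rank ∂_3 = (18 − 18) − 0 = 0, and there is no ∂_3, so H_2 ≅ 0.

As a check, the Euler characteristic is 9 − 27 + 18 = 0, which agrees with 1 − 1 + 0 = 0.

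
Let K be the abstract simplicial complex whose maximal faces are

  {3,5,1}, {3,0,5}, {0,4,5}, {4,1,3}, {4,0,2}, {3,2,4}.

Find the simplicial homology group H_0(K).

H_0 = Z.

Fix the vertex order 0 < 1 < 2 < 3 < 4 < 5 and write every simplex with vertices in increasing order. Then dim K = 2 and the simplices of K are:

  0-simplices (6): [0], [1], [2], [3], [4], [5]
  1-simplices (12): [0,2], [0,3], [0,4], [0,5], [1,3], [1,4], [1,5], [2,3], [2,4], [3,4], [3,5], [4,5]
  2-simplices (6): [0,2,4], [0,3,5], [0,4,5], [1,3,4], [1,3,5], [2,3,4]

giving chain groups C_0 ≅ Z^6, C_1 ≅ Z^12, C_2 ≅ Z^6.

The boundary map ∂_1: C_1 → C_0 sends each edge [p,q] (with p < q) to q − p. For instance
  ∂[1,4] = [4] − [1].
The resulting 6×12 matrix has rank 5, and its Smith normal form has invariant factors (1,1,1,1,1).

The boundary map ∂_2: C_2 → C_1 maps a triangle to the signed sum of its edges. For instance
  ∂[0,4,5] = [4,5] − [0,5] + [0,4],
  ∂[0,3,5] = [3,5] − [0,5] + [0,3].
The 12×6 boundary matrix has rank 6 and Smith normal form diag(1,1,1,1,1,1).

Reading off H_k = ker ∂_k / im ∂_{k+1}:

  H_0: rank C_0 − rank ∂_1 = 6 − 5 = 1, and the invariant factors of ∂_1 are all 1, so H_0 ≅ Z.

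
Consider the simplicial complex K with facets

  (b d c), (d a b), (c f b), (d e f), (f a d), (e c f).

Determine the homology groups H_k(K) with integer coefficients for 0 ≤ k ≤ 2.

H_0 = Z,  H_1 = Z,  H_2 = 0.

Order the vertices as a < b < c < d < e < f. Listing each simplex with vertices in this order, K has dimension 2 with simplices:

  0-simplices (6): a, b, c, d, e, f
  1-simplices (12): ab, ad, af, bc, bd, bf, cd, ce, cf, de, df, ef
  2-simplices (6): abd, adf, bcd, bcf, cef, def

Hence C_0 ≅ Z^6, C_1 ≅ Z^12, C_2 ≅ Z^6.

The boundary map ∂_1: C_1 → C_0 maps an edge to its endpoints' difference, ∂[p,q] = q − p. For instance
  ∂ab = b − a.
As a 6×12 matrix over Z this has rank 5, with invariant factors (1,1,1,1,1).

∂_2: C_2 → C_1 acts by ∂[p,q,r] = [q,r] − [p,r] + [p,q]. For instance
  ∂adf = df − af + ad,
  ∂bcd = cd − bd + bc.
This gives a 12×6 integer matrix of rank 6; reducing to Smith normal form yields diagonal entries (1,1,1,1,1,1).

Computing H_k = (kernel of ∂_k) / (image of ∂_{k+1}):

  H_0: rank C_0 − rank ∂_1 = 6 − 5 = 1, and the invariant factors of ∂_1 are all 1, so H_0 ≅ Z.
  H_1: rank ker ∂_1 − rank ∂_2 = (12 − 5) − 6 = 1, and the invariant factors of ∂_2 are all 1, so H_1 ≅ Z.
  H_2: rank ker ∂_2 − rank ∂_3 = (6 − 6) − 0 = 0, and there is no ∂_3, so H_2 ≅ 0.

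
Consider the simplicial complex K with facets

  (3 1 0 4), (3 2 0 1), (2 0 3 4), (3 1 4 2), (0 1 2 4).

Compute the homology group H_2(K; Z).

We work with the vertex ordering 0 < 1 < 2 < 3 < 4. The simplices of K, each written with vertices in increasing order, are:

  0-simplices (5): [0], [1], [2], [3], [4]
  1-simplices (10): [0,1], [0,2], [0,3], [0,4], [1,2], [1,3], [1,4], [2,3], [2,4], [3,4]
  2-simplices (10): [0,1,2], [0,1,3], [0,1,4], [0,2,3], [0,2,4], [0,3,4], [1,2,3], [1,2,4], [1,3,4], [2,3,4]
  3-simplices (5): [0,1,2,3], [0,1,2,4], [0,1,3,4], [0,2,3,4], [1,2,3,4]

Hence C_0 ≅ Z^5, C_1 ≅ Z^10, C_2 ≅ Z^10, C_3 ≅ Z^5.

∂_1: C_1 → C_0 is given by ∂[p,q] = [q] − [p].
The 5×10 boundary matrix has rank 4 and Smith normal form diag(1,1,1,1).

Boundary ∂_2: C_2 → C_1 maps a triangle to the signed sum of its edges. For instance
  ∂[0,2,3] = [2,3] − [0,3] + [0,2],
  ∂[1,2,4] = [2,4] − [1,4] + [1,2].
The 10×10 boundary matrix has rank 6 and Smith normal form diag(1,1,1,1,1,1).

∂_3: C_3 → C_2 sends each 3-simplex σ to the alternating sum Σ_i (−1)^i (σ with its i-th vertex removed). For instance
  ∂[0,1,2,4] = [1,2,4] − [0,2,4] + [0,1,4] − [0,1,2],
  ∂[0,1,2,3] = [1,2,3] − [0,2,3] + [0,1,3] − [0,1,2].
As a 10×5 matrix over Z this has rank 4, with invariant factors (1,1,1,1).

Computing H_k = (kernel of ∂_k) / (image of ∂_{k+1}):

  H_2: rank ker ∂_2 − rank ∂_3 = (10 − 6) − 4 = 0, and the invariant factors of ∂_3 are all 1, so H_2 ≅ 0.

H_2 = 0.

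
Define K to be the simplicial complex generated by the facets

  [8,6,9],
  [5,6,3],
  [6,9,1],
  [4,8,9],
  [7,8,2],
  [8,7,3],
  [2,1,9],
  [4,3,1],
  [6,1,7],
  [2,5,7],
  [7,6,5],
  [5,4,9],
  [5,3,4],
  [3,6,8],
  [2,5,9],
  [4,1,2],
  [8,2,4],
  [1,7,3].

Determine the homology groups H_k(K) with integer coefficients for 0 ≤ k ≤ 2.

We work with the vertex ordering 1 < 2 < 3 < 4 < 5 < 6 < 7 < 8 < 9. The simplices of K, each written with vertices in increasing order, are:

  0-simplices (9): [1], [2], [3], [4], [5], [6], [7], [8], [9]
  1-simplices (27): (27 of them)
  2-simplices (18): [1,2,4], [1,2,9], [1,3,4], [1,3,7], [1,6,7], [1,6,9], [2,4,8], [2,5,7], [2,5,9], [2,7,8], [3,4,5], [3,5,6], [3,6,8], [3,7,8], [4,5,9], [4,8,9], [5,6,7], [6,8,9]

so the chain groups are C_0 ≅ Z^9, C_1 ≅ Z^27, C_2 ≅ Z^18.

∂_1: C_1 → C_0 maps an edge to its endpoints' difference, ∂[p,q] = q − p.
As a 9×27 matrix over Z this has rank 8, with invariant factors (1,1,1,1,1,1,1,1).

The boundary map ∂_2: C_2 → C_1 acts by ∂[p,q,r] = [q,r] − [p,r] + [p,q]. For instance
  ∂[3,5,6] = [5,6] − [3,6] + [3,5],
  ∂[5,6,7] = [6,7] − [5,7] + [5,6].
As a 27×18 matrix over Z this has rank 18, with invariant factors (1,1,1,1,1,1,1,1,1,1,1,1,1,1,1,1,1,2).

Now H_k = ker ∂_k / im ∂_{k+1}, so:

  H_0: rank C_0 − rank ∂_1 = 9 − 8 = 1, and the invariant factors of ∂_1 are all 1, so H_0 = Z.
  H_1: rank ker ∂_1 − rank ∂_2 = (27 − 8) − 18 = 1, and ∂_2 has invariant factor 2 > 1, so H_1 = Z ⊕ Z/2.
  H_2: rank ker ∂_2 − rank ∂_3 = (18 − 18) − 0 = 0, and there is no ∂_3, so H_2 = 0.

(K is a triangulation of the Klein bottle.)

H_0 = Z,  H_1 = Z ⊕ Z/2,  H_2 = 0.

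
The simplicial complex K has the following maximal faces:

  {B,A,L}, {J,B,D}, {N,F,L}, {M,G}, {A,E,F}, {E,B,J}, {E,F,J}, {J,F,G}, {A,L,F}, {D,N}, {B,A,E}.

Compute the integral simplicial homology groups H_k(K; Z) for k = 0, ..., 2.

Take the total order A < B < D < E < F < G < J < L < M < N on the vertex set. Then K (dimension 2) consists of the simplices:

  0-simplices (10): A, B, D, E, F, G, J, L, M, N
  1-simplices (19): AB, AE, AF, AL, BD, BE, BJ, BL, DJ, DN, EF, EJ, FG, FJ, FL, FN, GJ, GM, LN
  2-simplices (9): ABE, ABL, AEF, AFL, BDJ, BEJ, EFJ, FGJ, FLN

giving chain groups C_0 ≅ Z^10, C_1 ≅ Z^19, C_2 ≅ Z^9.

Boundary ∂_1: C_1 → C_0 is given by ∂[p,q] = [q] − [p]. For instance
  ∂FJ = J − F.
As a 10×19 matrix over Z this has rank 9, with invariant factors (1,1,1,1,1,1,1,1,1).

∂_2: C_2 → C_1 acts by ∂[p,q,r] = [q,r] − [p,r] + [p,q]. For instance
  ∂EFJ = FJ − EJ + EF,
  ∂FLN = LN − FN + FL.
The 19×9 boundary matrix has rank 9 and Smith normal form diag(1,1,1,1,1,1,1,1,1).

Reading off H_k = ker ∂_k / im ∂_{k+1}:

  H_0: rank C_0 − rank ∂_1 = 10 − 9 = 1, and the invariant factors of ∂_1 are all 1, so H_0 = Z.
  H_1: rank ker ∂_1 − rank ∂_2 = (19 − 9) − 9 = 1, and the invariant factors of ∂_2 are all 1, so H_1 = Z.
  H_2: rank ker ∂_2 − rank ∂_3 = (9 − 9) − 0 = 0, and there is no ∂_3, so H_2 = 0.

H_0 ≅ Z,  H_1 ≅ Z,  H_2 = 0.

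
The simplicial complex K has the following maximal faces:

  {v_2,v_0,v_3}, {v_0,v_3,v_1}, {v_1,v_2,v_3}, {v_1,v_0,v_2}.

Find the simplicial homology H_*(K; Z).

H_0 ≅ Z,  H_1 = 0,  H_2 ≅ Z.

Order the vertices as v_0 < v_1 < v_2 < v_3. Listing each simplex with vertices in this order, K has dimension 2 with simplices:

  0-simplices (4): [v_0], [v_1], [v_2], [v_3]
  1-simplices (6): [v_0,v_1], [v_0,v_2], [v_0,v_3], [v_1,v_2], [v_1,v_3], [v_2,v_3]
  2-simplices (4): [v_0,v_1,v_2], [v_0,v_1,v_3], [v_0,v_2,v_3], [v_1,v_2,v_3]

so the chain groups are C_0 ≅ Z^4, C_1 ≅ Z^6, C_2 ≅ Z^4.

Boundary ∂_1: C_1 → C_0 sends each edge [p,q] (with p < q) to q − p.
As a 4×6 matrix over Z this has rank 3, with invariant factors (1,1,1).

Boundary ∂_2: C_2 → C_1 maps a triangle to the signed sum of its edges. For instance
  ∂[v_0,v_1,v_3] = [v_1,v_3] − [v_0,v_3] + [v_0,v_1],
  ∂[v_0,v_2,v_3] = [v_2,v_3] − [v_0,v_3] + [v_0,v_2].
The resulting 6×4 matrix has rank 3, and its Smith normal form has invariant factors (1,1,1).

Reading off H_k = ker ∂_k / im ∂_{k+1}:

  H_0: rank C_0 − rank ∂_1 = 4 − 3 = 1, and the invariant factors of ∂_1 are all 1, so H_0 ≅ Z.
  H_1: rank ker ∂_1 − rank ∂_2 = (6 − 3) − 3 = 0, and the invariant factors of ∂_2 are all 1, so H_1 ≅ 0.
  H_2: rank ker ∂_2 − rank ∂_3 = (4 − 3) − 0 = 1, and there is no ∂_3, so H_2 ≅ Z.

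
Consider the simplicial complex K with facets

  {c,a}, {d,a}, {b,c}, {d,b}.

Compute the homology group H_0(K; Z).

H_0 = Z.

We work with the vertex ordering a < b < c < d. The simplices of K, each written with vertices in increasing order, are:

  0-simplices (4): a, b, c, d
  1-simplices (4): ac, ad, bc, bd

Hence C_0 ≅ Z^4, C_1 ≅ Z^4.

The boundary map ∂_1: C_1 → C_0 sends each edge [p,q] (with p < q) to q − p.
As a 4×4 matrix over Z this has rank 3, with invariant factors (1,1,1).

Computing H_k = (kernel of ∂_k) / (image of ∂_{k+1}):

  H_0: rank C_0 − rank ∂_1 = 4 − 3 = 1, and the invariant factors of ∂_1 are all 1, so H_0 = Z.

(K is a triangulation of the circle S^1.)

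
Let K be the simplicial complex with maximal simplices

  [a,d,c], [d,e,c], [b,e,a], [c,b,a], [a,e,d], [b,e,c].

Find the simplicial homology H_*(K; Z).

H_0 ≅ Z,  H_1 = 0,  H_2 ≅ Z.

Order the vertices as a < b < c < d < e. Listing each simplex with vertices in this order, K has dimension 2 with simplices:

  0-simplices (5): a, b, c, d, e
  1-simplices (9): ab, ac, ad, ae, bc, be, cd, ce, de
  2-simplices (6): abc, abe, acd, ade, bce, cde

Hence C_0 ≅ Z^5, C_1 ≅ Z^9, C_2 ≅ Z^6.

∂_1: C_1 → C_0 sends each edge [p,q] (with p < q) to q − p. For instance
  ∂ac = c − a.
As a 5×9 matrix over Z this has rank 4, with invariant factors (1,1,1,1).

∂_2: C_2 → C_1 maps a triangle to the signed sum of its edges. For instance
  ∂cde = de − ce + cd,
  ∂abe = be − ae + ab.
The resulting 9×6 matrix has rank 5, and its Smith normal form has invariant factors (1,1,1,1,1).

Reading off H_k = ker ∂_k / im ∂_{k+1}:

  H_0: rank C_0 − rank ∂_1 = 5 − 4 = 1, and the invariant factors of ∂_1 are all 1, so H_0 = Z.
  H_1: rank ker ∂_1 − rank ∂_2 = (9 − 4) − 5 = 0, and the invariant factors of ∂_2 are all 1, so H_1 = 0.
  H_2: rank ker ∂_2 − rank ∂_3 = (6 − 5) − 0 = 1, and there is no ∂_3, so H_2 = Z.

(K is a triangulation of the 2-sphere S^2.)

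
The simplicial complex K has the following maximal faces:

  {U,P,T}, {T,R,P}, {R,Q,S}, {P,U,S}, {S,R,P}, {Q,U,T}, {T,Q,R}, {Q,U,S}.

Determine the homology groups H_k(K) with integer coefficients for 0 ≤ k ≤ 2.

Order the vertices as P < Q < R < S < T < U. Listing each simplex with vertices in this order, K has dimension 2 with simplices:

  0-simplices (6): P, Q, R, S, T, U
  1-simplices (12): PR, PS, PT, PU, QR, QS, QT, QU, RS, RT, SU, TU
  2-simplices (8): PRS, PRT, PSU, PTU, QRS, QRT, QSU, QTU

so the chain groups are C_0 ≅ Z^6, C_1 ≅ Z^12, C_2 ≅ Z^8.

Boundary ∂_1: C_1 → C_0 sends each edge [p,q] (with p < q) to q − p. For instance
  ∂QS = S − Q.
The 6×12 boundary matrix has rank 5 and Smith normal form diag(1,1,1,1,1).

∂_2: C_2 → C_1 acts by ∂[p,q,r] = [q,r] − [p,r] + [p,q]. For instance
  ∂QTU = TU − QU + QT,
  ∂QSU = SU − QU + QS.
The resulting 12×8 matrix has rank 7, and its Smith normal form has invariant factors (1,1,1,1,1,1,1).

Reading off H_k = ker ∂_k / im ∂_{k+1}:

  H_0: rank C_0 − rank ∂_1 = 6 − 5 = 1, and the invariant factors of ∂_1 are all 1, so H_0 ≅ Z.
  H_1: rank ker ∂_1 − rank ∂_2 = (12 − 5) − 7 = 0, and the invariant factors of ∂_2 are all 1, so H_1 ≅ 0.
  H_2: rank ker ∂_2 − rank ∂_3 = (8 − 7) − 0 = 1, and there is no ∂_3, so H_2 ≅ Z.

As a check, the Euler characteristic is 6 − 12 + 8 = 2, which agrees with 1 − 0 + 1 = 2.
(K is a triangulation of the 2-sphere S^2.)

H_0 ≅ Z,  H_1 = 0,  H_2 ≅ Z.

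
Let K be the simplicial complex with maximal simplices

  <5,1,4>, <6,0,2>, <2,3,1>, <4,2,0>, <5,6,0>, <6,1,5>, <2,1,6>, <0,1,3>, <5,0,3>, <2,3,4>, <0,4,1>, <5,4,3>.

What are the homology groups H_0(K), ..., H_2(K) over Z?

H_0 ≅ Z,  H_1 ≅ Z_2,  H_2 = 0.

K has 7 vertices, 18 edges, 12 triangles.
rank ∂_0 = 0, rank ∂_1 = 6 ⇒ b_0 = 7 − 0 − 6 = 1; all invariant factors of ∂_1 are 1 so no torsion. So H_0 = Z.
rank ∂_1 = 6, rank ∂_2 = 12 ⇒ b_1 = 18 − 6 − 12 = 0; ∂_2 has invariant factor(s) [2] giving torsion. So H_1 = Z_2.
rank ∂_2 = 12, rank ∂_3 = 0 ⇒ b_2 = 12 − 12 − 0 = 0. So H_2 = 0.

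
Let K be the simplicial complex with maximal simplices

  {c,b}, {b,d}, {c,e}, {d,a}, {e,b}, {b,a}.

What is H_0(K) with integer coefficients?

Order the vertices as a < b < c < d < e. Listing each simplex with vertices in this order, K has dimension 1 with simplices:

  0-simplices (5): a, b, c, d, e
  1-simplices (6): ab, ad, bc, bd, be, ce

Hence C_0 ≅ Z^5, C_1 ≅ Z^6.

The boundary map ∂_1: C_1 → C_0 sends each edge [p,q] (with p < q) to q − p. For instance
  ∂ad = d − a.
The 5×6 boundary matrix has rank 4 and Smith normal form diag(1,1,1,1).

Now H_k = ker ∂_k / im ∂_{k+1}, so:

  H_0: rank C_0 − rank ∂_1 = 5 − 4 = 1, and the invariant factors of ∂_1 are all 1, so H_0 ≅ Z.

(K is a triangulation of a wedge of 2 circles.)

H_0 = Z.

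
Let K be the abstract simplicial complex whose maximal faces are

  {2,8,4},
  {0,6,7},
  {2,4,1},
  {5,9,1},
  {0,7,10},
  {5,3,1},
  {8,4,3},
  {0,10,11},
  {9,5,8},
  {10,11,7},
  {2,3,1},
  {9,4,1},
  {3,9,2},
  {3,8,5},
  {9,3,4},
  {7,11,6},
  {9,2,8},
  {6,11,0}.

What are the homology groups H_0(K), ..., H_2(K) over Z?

Order the vertices as 0 < 1 < 2 < 3 < 4 < 5 < 6 < 7 < 8 < 9 < 10 < 11. Listing each simplex with vertices in this order, K has dimension 2 with simplices:

  0-simplices (12): [0], [1], [2], [3], [4], [5], [6], [7], [8], [9], [10], [11]
  1-simplices (27): (27 of them)
  2-simplices (18): (18 of them)

giving chain groups C_0 ≅ Z^12, C_1 ≅ Z^27, C_2 ≅ Z^18.

Boundary ∂_1: C_1 → C_0 sends each edge [p,q] (with p < q) to q − p.
The resulting 12×27 matrix has rank 10, and its Smith normal form has invariant factors (1,1,1,1,1,1,1,1,1,1).

∂_2: C_2 → C_1 sends each 2-simplex [p,q,r] to [q,r] − [p,r] + [p,q]. For instance
  ∂[5,8,9] = [8,9] − [5,9] + [5,8],
  ∂[2,8,9] = [8,9] − [2,9] + [2,8].
The resulting 27×18 matrix has rank 17, and its Smith normal form has invariant factors (1,1,1,1,1,1,1,1,1,1,1,1,1,1,1,1,2).

Now H_k = ker ∂_k / im ∂_{k+1}, so:

  H_0: rank C_0 − rank ∂_1 = 12 − 10 = 2, and the invariant factors of ∂_1 are all 1, so H_0 = Z^2.
  H_1: rank ker ∂_1 − rank ∂_2 = (27 − 10) − 17 = 0, and ∂_2 has invariant factor 2 > 1, so H_1 = Z/2.
  H_2: rank ker ∂_2 − rank ∂_3 = (18 − 17) − 0 = 1, and there is no ∂_3, so H_2 = Z.

H_0 = Z^2,  H_1 = Z/2,  H_2 = Z.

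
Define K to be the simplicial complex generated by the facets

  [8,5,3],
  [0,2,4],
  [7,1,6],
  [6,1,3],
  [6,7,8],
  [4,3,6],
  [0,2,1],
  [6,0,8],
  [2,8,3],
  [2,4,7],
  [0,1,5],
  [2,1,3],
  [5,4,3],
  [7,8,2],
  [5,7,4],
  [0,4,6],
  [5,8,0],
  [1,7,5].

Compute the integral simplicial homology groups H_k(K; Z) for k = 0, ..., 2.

H_0 = Z,  H_1 = Z^2,  H_2 = Z.

Fix the vertex order 0 < 1 < 2 < 3 < 4 < 5 < 6 < 7 < 8 and write every simplex with vertices in increasing order. Then dim K = 2 and the simplices of K are:

  0-simplices (9): [0], [1], [2], [3], [4], [5], [6], [7], [8]
  1-simplices (27): (27 of them)
  2-simplices (18): [0,1,2], [0,1,5], [0,2,4], [0,4,6], [0,5,8], [0,6,8], [1,2,3], [1,3,6], [1,5,7], [1,6,7], [2,3,8], [2,4,7], [2,7,8], [3,4,5], [3,4,6], [3,5,8], [4,5,7], [6,7,8]

Hence C_0 ≅ Z^9, C_1 ≅ Z^27, C_2 ≅ Z^18.

∂_1: C_1 → C_0 sends each edge [p,q] (with p < q) to q − p. For instance
  ∂[4,7] = [7] − [4].
The resulting 9×27 matrix has rank 8, and its Smith normal form has invariant factors (1,1,1,1,1,1,1,1).

Boundary ∂_2: C_2 → C_1 maps a triangle to the signed sum of its edges. For instance
  ∂[3,4,6] = [4,6] − [3,6] + [3,4],
  ∂[6,7,8] = [7,8] − [6,8] + [6,7].
The 27×18 boundary matrix has rank 17 and Smith normal form diag(1,1,1,1,1,1,1,1,1,1,1,1,1,1,1,1,1).

Now H_k = ker ∂_k / im ∂_{k+1}, so:

  H_0: rank C_0 − rank ∂_1 = 9 − 8 = 1, and the invariant factors of ∂_1 are all 1, so H_0 = Z.
  H_1: rank ker ∂_1 − rank ∂_2 = (27 − 8) − 17 = 2, and the invariant factors of ∂_2 are all 1, so H_1 = Z^2.
  H_2: rank ker ∂_2 − rank ∂_3 = (18 − 17) − 0 = 1, and there is no ∂_3, so H_2 = Z.

As a check, the Euler characteristic is 9 − 27 + 18 = 0, which agrees with 1 − 2 + 1 = 0.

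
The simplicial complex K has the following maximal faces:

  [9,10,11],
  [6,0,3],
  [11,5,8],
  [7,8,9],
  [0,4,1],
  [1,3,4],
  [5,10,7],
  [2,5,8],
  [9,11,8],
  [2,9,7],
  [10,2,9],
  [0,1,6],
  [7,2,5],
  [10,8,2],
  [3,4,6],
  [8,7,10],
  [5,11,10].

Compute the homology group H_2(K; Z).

We work with the vertex ordering 0 < 1 < 2 < 3 < 4 < 5 < 6 < 7 < 8 < 9 < 10 < 11. The simplices of K, each written with vertices in increasing order, are:

  0-simplices (12): [0], [1], [2], [3], [4], [5], [6], [7], [8], [9], [10], [11]
  1-simplices (28): (28 of them)
  2-simplices (17): (17 of them)

so the chain groups are C_0 ≅ Z^12, C_1 ≅ Z^28, C_2 ≅ Z^17.

∂_1: C_1 → C_0 is given by ∂[p,q] = [q] − [p].
As a 12×28 matrix over Z this has rank 10, with invariant factors (1,1,1,1,1,1,1,1,1,1).

The boundary map ∂_2: C_2 → C_1 maps a triangle to the signed sum of its edges. For instance
  ∂[7,8,10] = [8,10] − [7,10] + [7,8],
  ∂[0,3,6] = [3,6] − [0,6] + [0,3].
This gives a 28×17 integer matrix of rank 17; reducing to Smith normal form yields diagonal entries (1,1,1,1,1,1,1,1,1,1,1,1,1,1,1,1,2).

From H_k ≅ ker(∂_k) / im(∂_{k+1}) we obtain:

  H_2: rank ker ∂_2 − rank ∂_3 = (17 − 17) − 0 = 0, and there is no ∂_3, so H_2 ≅ 0.

(K is a triangulation of the disjoint union of the real projective plane RP^2 and the Möbius band.)

H_2 = 0.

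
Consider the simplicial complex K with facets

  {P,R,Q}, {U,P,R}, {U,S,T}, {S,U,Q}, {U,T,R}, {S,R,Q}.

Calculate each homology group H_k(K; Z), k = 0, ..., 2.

Take the total order P < Q < R < S < T < U on the vertex set. Then K (dimension 2) consists of the simplices:

  0-simplices (6): P, Q, R, S, T, U
  1-simplices (12): PQ, PR, PU, QR, QS, QU, RS, RT, RU, ST, SU, TU
  2-simplices (6): PQR, PRU, QRS, QSU, RTU, STU

Hence C_0 ≅ Z^6, C_1 ≅ Z^12, C_2 ≅ Z^6.

∂_1: C_1 → C_0 is given by ∂[p,q] = [q] − [p]. For instance
  ∂PQ = Q − P.
The 6×12 boundary matrix has rank 5 and Smith normal form diag(1,1,1,1,1).

The boundary map ∂_2: C_2 → C_1 maps a triangle to the signed sum of its edges. For instance
  ∂STU = TU − SU + ST,
  ∂PRU = RU − PU + PR.
This gives a 12×6 integer matrix of rank 6; reducing to Smith normal form yields diagonal entries (1,1,1,1,1,1).

Computing H_k = (kernel of ∂_k) / (image of ∂_{k+1}):

  H_0: rank C_0 − rank ∂_1 = 6 − 5 = 1, and the invariant factors of ∂_1 are all 1, so H_0 = Z.
  H_1: rank ker ∂_1 − rank ∂_2 = (12 − 5) − 6 = 1, and the invariant factors of ∂_2 are all 1, so H_1 = Z.
  H_2: rank ker ∂_2 − rank ∂_3 = (6 − 6) − 0 = 0, and there is no ∂_3, so H_2 = 0.

As a check, the Euler characteristic is 6 − 12 + 6 = 0, which agrees with 1 − 1 + 0 = 0.

H_0 ≅ Z,  H_1 ≅ Z,  H_2 = 0.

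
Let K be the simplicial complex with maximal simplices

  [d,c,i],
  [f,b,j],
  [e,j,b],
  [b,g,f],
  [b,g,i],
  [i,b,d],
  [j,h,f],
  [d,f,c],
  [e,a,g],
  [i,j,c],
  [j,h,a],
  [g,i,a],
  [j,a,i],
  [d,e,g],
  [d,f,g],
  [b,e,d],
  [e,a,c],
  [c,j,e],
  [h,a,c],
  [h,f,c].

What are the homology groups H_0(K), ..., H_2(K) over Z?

K has 10 vertices, 30 edges, 20 triangles.
rank ∂_0 = 0, rank ∂_1 = 9 ⇒ b_0 = 10 − 0 − 9 = 1; all invariant factors of ∂_1 are 1 so no torsion. So H_0 = Z.
rank ∂_1 = 9, rank ∂_2 = 20 ⇒ b_1 = 30 − 9 − 20 = 1; ∂_2 has invariant factor(s) [2] giving torsion. So H_1 = Z ⊕ Z/2Z.
rank ∂_2 = 20, rank ∂_3 = 0 ⇒ b_2 = 20 − 20 − 0 = 0. So H_2 = 0.

H_0 ≅ Z,  H_1 ≅ Z ⊕ Z/2Z,  H_2 = 0.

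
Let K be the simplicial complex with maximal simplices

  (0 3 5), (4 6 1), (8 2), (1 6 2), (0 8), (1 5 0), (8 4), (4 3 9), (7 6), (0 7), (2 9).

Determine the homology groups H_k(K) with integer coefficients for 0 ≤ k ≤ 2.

Take the total order 0 < 1 < 2 < 3 < 4 < 5 < 6 < 7 < 8 < 9 on the vertex set. Then K (dimension 2) consists of the simplices:

  0-simplices (10): [0], [1], [2], [3], [4], [5], [6], [7], [8], [9]
  1-simplices (19): [0,1], [0,3], [0,5], [0,7], [0,8], [1,2], [1,4], [1,5], [1,6], [2,6], [2,8], [2,9], [3,4], [3,5], [3,9], [4,6], [4,8], [4,9], [6,7]
  2-simplices (5): [0,1,5], [0,3,5], [1,2,6], [1,4,6], [3,4,9]

Hence C_0 ≅ Z^10, C_1 ≅ Z^19, C_2 ≅ Z^5.

∂_1: C_1 → C_0 sends each edge [p,q] (with p < q) to q − p. For instance
  ∂[4,9] = [9] − [4].
The resulting 10×19 matrix has rank 9, and its Smith normal form has invariant factors (1,1,1,1,1,1,1,1,1).

∂_2: C_2 → C_1 maps a triangle to the signed sum of its edges. For instance
  ∂[1,4,6] = [4,6] − [1,6] + [1,4],
  ∂[3,4,9] = [4,9] − [3,9] + [3,4].
As a 19×5 matrix over Z this has rank 5, with invariant factors (1,1,1,1,1).

Now H_k = ker ∂_k / im ∂_{k+1}, so:

  H_0: rank C_0 − rank ∂_1 = 10 − 9 = 1, and the invariant factors of ∂_1 are all 1, so H_0 = Z.
  H_1: rank ker ∂_1 − rank ∂_2 = (19 − 9) − 5 = 5, and the invariant factors of ∂_2 are all 1, so H_1 = Z^5.
  H_2: rank ker ∂_2 − rank ∂_3 = (5 − 5) − 0 = 0, and there is no ∂_3, so H_2 = 0.

H_0 = Z,  H_1 = Z^5,  H_2 = 0.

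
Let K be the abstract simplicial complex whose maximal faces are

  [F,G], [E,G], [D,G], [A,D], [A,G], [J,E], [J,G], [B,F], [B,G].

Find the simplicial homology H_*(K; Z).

Take the total order A < B < D < E < F < G < J on the vertex set. Then K (dimension 1) consists of the simplices:

  0-simplices (7): A, B, D, E, F, G, J
  1-simplices (9): AD, AG, BF, BG, DG, EG, EJ, FG, GJ

giving chain groups C_0 ≅ Z^7, C_1 ≅ Z^9.

∂_1: C_1 → C_0 maps an edge to its endpoints' difference, ∂[p,q] = q − p.
The resulting 7×9 matrix has rank 6, and its Smith normal form has invariant factors (1,1,1,1,1,1).

Computing H_k = (kernel of ∂_k) / (image of ∂_{k+1}):

  H_0: rank C_0 − rank ∂_1 = 7 − 6 = 1, and the invariant factors of ∂_1 are all 1, so H_0 ≅ Z.
  H_1: rank ker ∂_1 − rank ∂_2 = (9 − 6) − 0 = 3, and there is no ∂_2, so H_1 ≅ Z^3.

(K is a triangulation of a wedge of 3 circles.)

H_0 = Z,  H_1 = Z^3.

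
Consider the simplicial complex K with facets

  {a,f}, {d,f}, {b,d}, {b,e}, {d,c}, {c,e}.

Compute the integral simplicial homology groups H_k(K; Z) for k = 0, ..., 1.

H_0 ≅ Z,  H_1 ≅ Z.

K has 6 vertices, 6 edges.
rank ∂_0 = 0, rank ∂_1 = 5 ⇒ b_0 = 6 − 0 − 5 = 1; all invariant factors of ∂_1 are 1 so no torsion. So H_0 ≅ Z.
rank ∂_1 = 5, rank ∂_2 = 0 ⇒ b_1 = 6 − 5 − 0 = 1. So H_1 ≅ Z.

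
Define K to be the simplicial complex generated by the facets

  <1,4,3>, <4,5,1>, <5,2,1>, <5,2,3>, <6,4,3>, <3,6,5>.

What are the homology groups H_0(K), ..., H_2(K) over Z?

H_0 ≅ Z,  H_1 ≅ Z,  H_2 = 0.

Fix the vertex order 1 < 2 < 3 < 4 < 5 < 6 and write every simplex with vertices in increasing order. Then dim K = 2 and the simplices of K are:

  0-simplices (6): [1], [2], [3], [4], [5], [6]
  1-simplices (12): [1,2], [1,3], [1,4], [1,5], [2,3], [2,5], [3,4], [3,5], [3,6], [4,5], [4,6], [5,6]
  2-simplices (6): [1,2,5], [1,3,4], [1,4,5], [2,3,5], [3,4,6], [3,5,6]

giving chain groups C_0 ≅ Z^6, C_1 ≅ Z^12, C_2 ≅ Z^6.

∂_1: C_1 → C_0 sends each edge [p,q] (with p < q) to q − p.
The resulting 6×12 matrix has rank 5, and its Smith normal form has invariant factors (1,1,1,1,1).

Boundary ∂_2: C_2 → C_1 acts by ∂[p,q,r] = [q,r] − [p,r] + [p,q]. For instance
  ∂[3,4,6] = [4,6] − [3,6] + [3,4],
  ∂[1,3,4] = [3,4] − [1,4] + [1,3].
This gives a 12×6 integer matrix of rank 6; reducing to Smith normal form yields diagonal entries (1,1,1,1,1,1).

From H_k ≅ ker(∂_k) / im(∂_{k+1}) we obtain:

  H_0: rank C_0 − rank ∂_1 = 6 − 5 = 1, and the invariant factors of ∂_1 are all 1, so H_0 = Z.
  H_1: rank ker ∂_1 − rank ∂_2 = (12 − 5) − 6 = 1, and the invariant factors of ∂_2 are all 1, so H_1 = Z.
  H_2: rank ker ∂_2 − rank ∂_3 = (6 − 6) − 0 = 0, and there is no ∂_3, so H_2 = 0.

(K is a triangulation of the cylinder S^1 x I.)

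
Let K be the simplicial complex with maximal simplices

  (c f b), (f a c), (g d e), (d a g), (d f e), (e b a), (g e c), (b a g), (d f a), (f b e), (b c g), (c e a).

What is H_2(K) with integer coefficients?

We work with the vertex ordering a < b < c < d < e < f < g. The simplices of K, each written with vertices in increasing order, are:

  0-simplices (7): a, b, c, d, e, f, g
  1-simplices (18): ab, ac, ad, ae, af, ag, bc, be, bf, bg, ce, cf, cg, de, df, dg, ef, eg
  2-simplices (12): abe, abg, ace, acf, adf, adg, bcf, bcg, bef, ceg, def, deg

Hence C_0 ≅ Z^7, C_1 ≅ Z^18, C_2 ≅ Z^12.

∂_1: C_1 → C_0 maps an edge to its endpoints' difference, ∂[p,q] = q − p.
The 7×18 boundary matrix has rank 6 and Smith normal form diag(1,1,1,1,1,1).

∂_2: C_2 → C_1 sends each 2-simplex [p,q,r] to [q,r] − [p,r] + [p,q]. For instance
  ∂ace = ce − ae + ac,
  ∂abe = be − ae + ab.
This gives a 18×12 integer matrix of rank 12; reducing to Smith normal form yields diagonal entries (1,1,1,1,1,1,1,1,1,1,1,2).

Now H_k = ker ∂_k / im ∂_{k+1}, so:

  H_2: rank ker ∂_2 − rank ∂_3 = (12 − 12) − 0 = 0, and there is no ∂_3, so H_2 = 0.

H_2 = 0.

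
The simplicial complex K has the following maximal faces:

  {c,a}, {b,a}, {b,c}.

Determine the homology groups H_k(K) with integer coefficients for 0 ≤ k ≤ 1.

H_0 ≅ Z,  H_1 ≅ Z.

Fix the vertex order a < b < c and write every simplex with vertices in increasing order. Then dim K = 1 and the simplices of K are:

  0-simplices (3): a, b, c
  1-simplices (3): ab, ac, bc

so the chain groups are C_0 ≅ Z^3, C_1 ≅ Z^3.

∂_1: C_1 → C_0 is given by ∂[p,q] = [q] − [p]. For instance
  ∂ab = b − a.
The resulting 3×3 matrix has rank 2, and its Smith normal form has invariant factors (1,1).

From H_k ≅ ker(∂_k) / im(∂_{k+1}) we obtain:

  H_0: rank C_0 − rank ∂_1 = 3 − 2 = 1, and the invariant factors of ∂_1 are all 1, so H_0 ≅ Z.
  H_1: rank ker ∂_1 − rank ∂_2 = (3 − 2) − 0 = 1, and there is no ∂_2, so H_1 ≅ Z.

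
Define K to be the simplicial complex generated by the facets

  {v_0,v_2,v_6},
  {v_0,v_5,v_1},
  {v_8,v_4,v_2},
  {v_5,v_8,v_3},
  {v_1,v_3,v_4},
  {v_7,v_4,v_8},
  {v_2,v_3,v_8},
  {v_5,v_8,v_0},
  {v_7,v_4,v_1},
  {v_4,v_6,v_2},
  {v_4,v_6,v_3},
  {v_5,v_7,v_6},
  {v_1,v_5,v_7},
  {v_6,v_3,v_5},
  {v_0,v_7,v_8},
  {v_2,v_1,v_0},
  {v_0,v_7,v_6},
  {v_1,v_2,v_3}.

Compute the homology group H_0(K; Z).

H_0 ≅ Z.

We work with the vertex ordering v_0 < v_1 < v_2 < v_3 < v_4 < v_5 < v_6 < v_7 < v_8. The simplices of K, each written with vertices in increasing order, are:

  0-simplices (9): [v_0], [v_1], [v_2], [v_3], [v_4], [v_5], [v_6], [v_7], [v_8]
  1-simplices (27): (27 of them)
  2-simplices (18): (18 of them)

so the chain groups are C_0 ≅ Z^9, C_1 ≅ Z^27, C_2 ≅ Z^18.

∂_1: C_1 → C_0 is given by ∂[p,q] = [q] − [p].
The 9×27 boundary matrix has rank 8 and Smith normal form diag(1,1,1,1,1,1,1,1).

∂_2: C_2 → C_1 maps a triangle to the signed sum of its edges. For instance
  ∂[v_4,v_7,v_8] = [v_7,v_8] − [v_4,v_8] + [v_4,v_7],
  ∂[v_2,v_4,v_8] = [v_4,v_8] − [v_2,v_8] + [v_2,v_4].
This gives a 27×18 integer matrix of rank 18; reducing to Smith normal form yields diagonal entries (1,1,1,1,1,1,1,1,1,1,1,1,1,1,1,1,1,2).

Reading off H_k = ker ∂_k / im ∂_{k+1}:

  H_0: rank C_0 − rank ∂_1 = 9 − 8 = 1, and the invariant factors of ∂_1 are all 1, so H_0 = Z.

(K is a triangulation of the Klein bottle.)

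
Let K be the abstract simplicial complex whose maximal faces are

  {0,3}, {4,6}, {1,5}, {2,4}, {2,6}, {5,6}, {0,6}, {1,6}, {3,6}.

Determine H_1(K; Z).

H_1 ≅ Z^3.

Fix the vertex order 0 < 1 < 2 < 3 < 4 < 5 < 6 and write every simplex with vertices in increasing order. Then dim K = 1 and the simplices of K are:

  0-simplices (7): [0], [1], [2], [3], [4], [5], [6]
  1-simplices (9): [0,3], [0,6], [1,5], [1,6], [2,4], [2,6], [3,6], [4,6], [5,6]

so the chain groups are C_0 ≅ Z^7, C_1 ≅ Z^9.

∂_1: C_1 → C_0 maps an edge to its endpoints' difference, ∂[p,q] = q − p. For instance
  ∂[1,5] = [5] − [1].
The 7×9 boundary matrix has rank 6 and Smith normal form diag(1,1,1,1,1,1).

Computing H_k = (kernel of ∂_k) / (image of ∂_{k+1}):

  H_1: rank ker ∂_1 − rank ∂_2 = (9 − 6) − 0 = 3, and there is no ∂_2, so H_1 = Z^3.

(K is a triangulation of a wedge of 3 circles.)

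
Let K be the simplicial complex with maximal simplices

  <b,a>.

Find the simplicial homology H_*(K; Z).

Order the vertices as a < b. Listing each simplex with vertices in this order, K has dimension 1 with simplices:

  0-simplices (2): a, b
  1-simplices (1): ab

giving chain groups C_0 ≅ Z^2, C_1 ≅ Z^1.

∂_1: C_1 → C_0 maps an edge to its endpoints' difference, ∂[p,q] = q − p. For instance
  ∂ab = b − a.
This gives a 2×1 integer matrix of rank 1; reducing to Smith normal form yields diagonal entries (1).

From H_k ≅ ker(∂_k) / im(∂_{k+1}) we obtain:

  H_0: rank C_0 − rank ∂_1 = 2 − 1 = 1, and the invariant factors of ∂_1 are all 1, so H_0 ≅ Z.
  H_1: rank ker ∂_1 − rank ∂_2 = (1 − 1) − 0 = 0, and there is no ∂_2, so H_1 ≅ 0.

As a check, the Euler characteristic is 2 − 1 = 1, which agrees with 1 − 0 = 1.

H_0 = Z,  H_1 = 0.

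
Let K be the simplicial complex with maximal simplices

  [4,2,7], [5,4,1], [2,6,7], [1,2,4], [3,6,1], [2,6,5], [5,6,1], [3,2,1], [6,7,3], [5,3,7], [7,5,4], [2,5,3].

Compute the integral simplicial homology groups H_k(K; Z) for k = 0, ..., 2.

H_0 = Z,  H_1 = Z_2,  H_2 = 0.

Take the total order 1 < 2 < 3 < 4 < 5 < 6 < 7 on the vertex set. Then K (dimension 2) consists of the simplices:

  0-simplices (7): [1], [2], [3], [4], [5], [6], [7]
  1-simplices (18): [1,2], [1,3], [1,4], [1,5], [1,6], [2,3], [2,4], [2,5], [2,6], [2,7], [3,5], [3,6], [3,7], [4,5], [4,7], [5,6], [5,7], [6,7]
  2-simplices (12): [1,2,3], [1,2,4], [1,3,6], [1,4,5], [1,5,6], [2,3,5], [2,4,7], [2,5,6], [2,6,7], [3,5,7], [3,6,7], [4,5,7]

Hence C_0 ≅ Z^7, C_1 ≅ Z^18, C_2 ≅ Z^12.

Boundary ∂_1: C_1 → C_0 maps an edge to its endpoints' difference, ∂[p,q] = q − p.
As a 7×18 matrix over Z this has rank 6, with invariant factors (1,1,1,1,1,1).

∂_2: C_2 → C_1 acts by ∂[p,q,r] = [q,r] − [p,r] + [p,q]. For instance
  ∂[4,5,7] = [5,7] − [4,7] + [4,5],
  ∂[2,3,5] = [3,5] − [2,5] + [2,3].
As a 18×12 matrix over Z this has rank 12, with invariant factors (1,1,1,1,1,1,1,1,1,1,1,2).

Computing H_k = (kernel of ∂_k) / (image of ∂_{k+1}):

  H_0: rank C_0 − rank ∂_1 = 7 − 6 = 1, and the invariant factors of ∂_1 are all 1, so H_0 = Z.
  H_1: rank ker ∂_1 − rank ∂_2 = (18 − 6) − 12 = 0, and ∂_2 has invariant factor 2 > 1, so H_1 = Z_2.
  H_2: rank ker ∂_2 − rank ∂_3 = (12 − 12) − 0 = 0, and there is no ∂_3, so H_2 = 0.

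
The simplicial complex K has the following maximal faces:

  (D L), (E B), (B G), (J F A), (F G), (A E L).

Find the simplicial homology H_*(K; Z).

K has 8 vertices, 10 edges, 2 triangles.
rank ∂_0 = 0, rank ∂_1 = 7 ⇒ b_0 = 8 − 0 − 7 = 1; all invariant factors of ∂_1 are 1 so no torsion. So H_0 ≅ Z.
rank ∂_1 = 7, rank ∂_2 = 2 ⇒ b_1 = 10 − 7 − 2 = 1; all invariant factors of ∂_2 are 1 so no torsion. So H_1 ≅ Z.
rank ∂_2 = 2, rank ∂_3 = 0 ⇒ b_2 = 2 − 2 − 0 = 0. So H_2 ≅ 0.

H_0 = Z,  H_1 = Z,  H_2 = 0.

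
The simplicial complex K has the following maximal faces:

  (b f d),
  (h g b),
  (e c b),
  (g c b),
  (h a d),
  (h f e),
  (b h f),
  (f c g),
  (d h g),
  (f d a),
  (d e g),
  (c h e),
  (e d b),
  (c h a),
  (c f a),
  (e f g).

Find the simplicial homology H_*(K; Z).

We work with the vertex ordering a < b < c < d < e < f < g < h. The simplices of K, each written with vertices in increasing order, are:

  0-simplices (8): a, b, c, d, e, f, g, h
  1-simplices (24): ac, ad, af, ah, bc, bd, be, bf, bg, bh, ce, cf, cg, ch, de, df, dg, dh, ef, eg, eh, fg, fh, gh
  2-simplices (16): acf, ach, adf, adh, bce, bcg, bde, bdf, bfh, bgh, ceh, cfg, deg, dgh, efg, efh

so the chain groups are C_0 ≅ Z^8, C_1 ≅ Z^24, C_2 ≅ Z^16.

∂_1: C_1 → C_0 sends each edge [p,q] (with p < q) to q − p. For instance
  ∂cf = f − c.
The resulting 8×24 matrix has rank 7, and its Smith normal form has invariant factors (1,1,1,1,1,1,1).

∂_2: C_2 → C_1 sends each 2-simplex [p,q,r] to [q,r] − [p,r] + [p,q]. For instance
  ∂deg = eg − dg + de,
  ∂adh = dh − ah + ad.
The resulting 24×16 matrix has rank 15, and its Smith normal form has invariant factors (1,1,1,1,1,1,1,1,1,1,1,1,1,1,1).

Computing H_k = (kernel of ∂_k) / (image of ∂_{k+1}):

  H_0: rank C_0 − rank ∂_1 = 8 − 7 = 1, and the invariant factors of ∂_1 are all 1, so H_0 = Z.
  H_1: rank ker ∂_1 − rank ∂_2 = (24 − 7) − 15 = 2, and the invariant factors of ∂_2 are all 1, so H_1 = Z^2.
  H_2: rank ker ∂_2 − rank ∂_3 = (16 − 15) − 0 = 1, and there is no ∂_3, so H_2 = Z.

(K is a triangulation of the torus T^2.)

H_0 ≅ Z,  H_1 ≅ Z^2,  H_2 ≅ Z.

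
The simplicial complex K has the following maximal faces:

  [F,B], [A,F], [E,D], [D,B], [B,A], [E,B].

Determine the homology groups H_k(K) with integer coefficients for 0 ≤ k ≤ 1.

Fix the vertex order A < B < D < E < F and write every simplex with vertices in increasing order. Then dim K = 1 and the simplices of K are:

  0-simplices (5): A, B, D, E, F
  1-simplices (6): AB, AF, BD, BE, BF, DE

so the chain groups are C_0 ≅ Z^5, C_1 ≅ Z^6.

Boundary ∂_1: C_1 → C_0 sends each edge [p,q] (with p < q) to q − p.
The resulting 5×6 matrix has rank 4, and its Smith normal form has invariant factors (1,1,1,1).

From H_k ≅ ker(∂_k) / im(∂_{k+1}) we obtain:

  H_0: rank C_0 − rank ∂_1 = 5 − 4 = 1, and the invariant factors of ∂_1 are all 1, so H_0 = Z.
  H_1: rank ker ∂_1 − rank ∂_2 = (6 − 4) − 0 = 2, and there is no ∂_2, so H_1 = Z^2.

(K is a triangulation of a wedge of 2 circles.)

H_0 = Z,  H_1 = Z^2.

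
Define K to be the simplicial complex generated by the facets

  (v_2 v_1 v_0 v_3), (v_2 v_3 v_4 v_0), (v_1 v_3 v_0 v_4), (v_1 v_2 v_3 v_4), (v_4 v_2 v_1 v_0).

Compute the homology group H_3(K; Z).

We work with the vertex ordering v_0 < v_1 < v_2 < v_3 < v_4. The simplices of K, each written with vertices in increasing order, are:

  0-simplices (5): [v_0], [v_1], [v_2], [v_3], [v_4]
  1-simplices (10): [v_0,v_1], [v_0,v_2], [v_0,v_3], [v_0,v_4], [v_1,v_2], [v_1,v_3], [v_1,v_4], [v_2,v_3], [v_2,v_4], [v_3,v_4]
  2-simplices (10): [v_0,v_1,v_2], [v_0,v_1,v_3], [v_0,v_1,v_4], [v_0,v_2,v_3], [v_0,v_2,v_4], [v_0,v_3,v_4], [v_1,v_2,v_3], [v_1,v_2,v_4], [v_1,v_3,v_4], [v_2,v_3,v_4]
  3-simplices (5): [v_0,v_1,v_2,v_3], [v_0,v_1,v_2,v_4], [v_0,v_1,v_3,v_4], [v_0,v_2,v_3,v_4], [v_1,v_2,v_3,v_4]

so the chain groups are C_0 ≅ Z^5, C_1 ≅ Z^10, C_2 ≅ Z^10, C_3 ≅ Z^5.

∂_1: C_1 → C_0 maps an edge to its endpoints' difference, ∂[p,q] = q − p.
The resulting 5×10 matrix has rank 4, and its Smith normal form has invariant factors (1,1,1,1).

The boundary map ∂_2: C_2 → C_1 acts by ∂[p,q,r] = [q,r] − [p,r] + [p,q]. For instance
  ∂[v_0,v_1,v_2] = [v_1,v_2] − [v_0,v_2] + [v_0,v_1],
  ∂[v_1,v_3,v_4] = [v_3,v_4] − [v_1,v_4] + [v_1,v_3].
As a 10×10 matrix over Z this has rank 6, with invariant factors (1,1,1,1,1,1).

Boundary ∂_3: C_3 → C_2 sends each 3-simplex σ to the alternating sum Σ_i (−1)^i (σ with its i-th vertex removed). For instance
  ∂[v_0,v_1,v_2,v_3] = [v_1,v_2,v_3] − [v_0,v_2,v_3] + [v_0,v_1,v_3] − [v_0,v_1,v_2],
  ∂[v_0,v_1,v_3,v_4] = [v_1,v_3,v_4] − [v_0,v_3,v_4] + [v_0,v_1,v_4] − [v_0,v_1,v_3].
As a 10×5 matrix over Z this has rank 4, with invariant factors (1,1,1,1).

From H_k ≅ ker(∂_k) / im(∂_{k+1}) we obtain:

  H_3: rank ker ∂_3 − rank ∂_4 = (5 − 4) − 0 = 1, and there is no ∂_4, so H_3 ≅ Z.

H_3 ≅ Z.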